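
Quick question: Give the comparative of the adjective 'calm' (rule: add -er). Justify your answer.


Apply comparative formation (add -er): 'calm' -> 'calmer'.

calmer


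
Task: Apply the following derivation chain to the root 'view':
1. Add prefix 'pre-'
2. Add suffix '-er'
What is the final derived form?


Step 1: Add prefix 'pre-' to 'view' = 'preview'
Step 2: Add suffix '-er' to 'preview' = 'previewer'

previewer


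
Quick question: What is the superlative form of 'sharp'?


Apply superlative formation (add -est): 'sharp' -> 'sharpest'.

sharpest


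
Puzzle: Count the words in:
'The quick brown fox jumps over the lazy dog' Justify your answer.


Split into words: The | quick | brown | fox | jumps | over | the | lazy | dog = 9 words.

9


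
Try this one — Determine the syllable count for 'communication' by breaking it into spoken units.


Break 'communication' into syllables: com-mu-ni-ca-tion -> com | mu | ni | ca | tion = 5 syllables

5 syllables


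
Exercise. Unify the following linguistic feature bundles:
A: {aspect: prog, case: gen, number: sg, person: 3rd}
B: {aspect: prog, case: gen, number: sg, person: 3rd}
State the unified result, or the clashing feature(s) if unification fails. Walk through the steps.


Compare features:
aspect: A=prog vs B=prog -> unified: prog
case: A=gen vs B=gen -> unified: gen
number: A=sg vs B=sg -> unified: sg
person: A=3rd vs B=3rd -> unified: 3rd
No clashes found.

Unified: {aspect: prog, case: gen, number: sg, person: 3rd}


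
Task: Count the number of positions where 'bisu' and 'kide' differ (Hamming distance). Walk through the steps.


Alignment:
Position 1: 'b' vs 'k' = DIFFER
Position 2: 'i' vs 'i' = match
Position 3: 's' vs 'd' = DIFFER
Position 4: 'u' vs 'e' = DIFFER
Total differences: 3

3


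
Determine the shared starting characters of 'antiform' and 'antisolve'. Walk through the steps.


Compare from the start: 4 characters match: 'anti'. Mismatch at position 5: 'f' vs 's'.

anti


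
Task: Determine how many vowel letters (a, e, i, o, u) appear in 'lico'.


Vowels in 'lico': i, o = 2 vowels.

2


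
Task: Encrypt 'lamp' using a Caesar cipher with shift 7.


Shift each letter by 7: l -> s, a -> h, m -> t, p -> w. Result: 'shtw'.

shtw


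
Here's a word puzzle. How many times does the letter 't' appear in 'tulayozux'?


Letter 't' in 'tulayozux': found at position(s) 1 = 1 occurrence(s).

1


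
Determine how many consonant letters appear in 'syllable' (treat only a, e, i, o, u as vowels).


Consonants in 'syllable': s, y, l, l, b, l = 6 consonants.

6


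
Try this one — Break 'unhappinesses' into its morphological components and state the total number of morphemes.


Step 1: Identify prefix: 'un' (meaning: not/reverse)
Step 2: Identify root: 'happy'
Step 3: Identify suffix(es): 'ness, es'
Decomposition: un- (prefix: not/reverse) + happy (root) + -ness (suffix: state of) + -es (plural)
Total morphemes: 4

4 morphemes (un- (prefix: not/reverse) + happy (root) + -ness (suffix: state of) + -es (plural))


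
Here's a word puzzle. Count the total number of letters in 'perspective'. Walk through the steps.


Spell out 'perspective' and number each letter: p(1), e(2), r(3), s(4), p(5), e(6), c(7), t(8), i(9), v(10), e(11). Total: 11 letters.

11


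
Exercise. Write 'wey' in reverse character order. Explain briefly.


Reverse 'wey' character by character: 'yew'.

yew


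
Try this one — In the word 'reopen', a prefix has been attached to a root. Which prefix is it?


The word 'reopen' = 're' (prefix) + 'open' (root). The prefix is 're'.

re


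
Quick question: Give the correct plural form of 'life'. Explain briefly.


Apply rule: Change -fe to -ves. 'life' becomes 'lives'.

lives


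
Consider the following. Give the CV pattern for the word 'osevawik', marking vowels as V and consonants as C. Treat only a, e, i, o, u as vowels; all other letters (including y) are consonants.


Letter mapping: o = V, s = C, e = V, v = C, a = V, w = C, i = V, k = C.

VCVCVCVC


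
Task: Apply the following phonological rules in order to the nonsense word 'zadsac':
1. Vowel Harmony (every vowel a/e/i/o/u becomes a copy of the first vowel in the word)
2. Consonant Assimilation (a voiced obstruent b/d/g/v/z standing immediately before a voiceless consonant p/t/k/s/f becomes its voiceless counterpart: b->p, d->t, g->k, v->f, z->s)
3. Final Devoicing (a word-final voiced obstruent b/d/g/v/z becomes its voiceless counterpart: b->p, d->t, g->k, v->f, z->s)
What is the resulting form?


Starting form: 'zadsac'
Rule 1: Vowel Harmony: all vowels already match. No change.
Rule 2: Consonant Assimilation: voiced obstruent before voiceless consonant becomes voiceless ('ds' -> 'ts'). 'zadsac' -> 'zatsac'
Rule 3: Final Devoicing: final consonant 'c' is not one of the voiced obstruents b/d/g/v/z. No change.
Final form: 'zatsac'

zatsac


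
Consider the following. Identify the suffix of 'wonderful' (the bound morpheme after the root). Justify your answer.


The word 'wonderful' = 'wonder' (root) + '-ful' (suffix). The suffix is '-ful'.

ful


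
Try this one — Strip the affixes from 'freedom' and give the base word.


Remove suffix '-dom' from 'freedom' to get root 'free'.

free


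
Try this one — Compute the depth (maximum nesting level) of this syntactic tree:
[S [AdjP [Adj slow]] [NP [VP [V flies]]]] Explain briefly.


Count bracket nesting levels:
'[' at pos 0: depth = 1
'[' at pos 3: depth = 2
'[' at pos 9: depth = 3
'[' at pos 21: depth = 2
'[' at pos 25: depth = 3
'[' at pos 29: depth = 4
Maximum depth reached: 4

4


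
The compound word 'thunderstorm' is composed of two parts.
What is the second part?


Split 'thunderstorm' into 'thunder' + 'storm'. The second part is 'storm'.

storm


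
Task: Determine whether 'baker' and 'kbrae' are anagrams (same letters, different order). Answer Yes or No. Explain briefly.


Sorted letters of 'baker': 'abekr'
Sorted letters of 'kbrae': 'abekr'
They match.

Yes


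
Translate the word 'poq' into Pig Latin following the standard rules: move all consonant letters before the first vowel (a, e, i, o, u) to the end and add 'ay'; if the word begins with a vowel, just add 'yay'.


'poq': move consonant cluster 'p' to end and add 'ay': 'oqpay'.

oqpay


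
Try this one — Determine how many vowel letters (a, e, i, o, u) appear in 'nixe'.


Vowels in 'nixe': i, e = 2 vowels.

2


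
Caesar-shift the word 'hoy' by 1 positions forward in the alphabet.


Shift each letter by 1: h -> i, o -> p, y -> z. Result: 'ipz'.

ipz


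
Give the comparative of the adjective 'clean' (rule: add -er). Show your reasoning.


Apply comparative formation (add -er): 'clean' -> 'cleaner'.

cleaner


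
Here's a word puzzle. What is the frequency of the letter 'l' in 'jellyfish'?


Letter 'l' in 'jellyfish': found at position(s) 3, 4 = 2 occurrence(s).

2


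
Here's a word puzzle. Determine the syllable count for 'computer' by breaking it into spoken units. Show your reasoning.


Break 'computer' into syllables: com-pu-ter -> com | pu | ter = 3 syllables

3 syllables


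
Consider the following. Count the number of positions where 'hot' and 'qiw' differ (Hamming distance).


Alignment:
Position 1: 'h' vs 'q' = DIFFER
Position 2: 'o' vs 'i' = DIFFER
Position 3: 't' vs 'w' = DIFFER
Total differences: 3

3


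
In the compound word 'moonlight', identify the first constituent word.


Split 'moonlight' into 'moon' + 'light'. The first part is 'moon'.

moon


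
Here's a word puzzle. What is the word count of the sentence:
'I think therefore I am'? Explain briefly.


Split into words: I | think | therefore | I | am = 5 words.

5


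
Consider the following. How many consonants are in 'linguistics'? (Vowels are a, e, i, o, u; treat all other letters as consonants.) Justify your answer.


Consonants in 'linguistics': l, n, g, s, t, c, s = 7 consonants.

7


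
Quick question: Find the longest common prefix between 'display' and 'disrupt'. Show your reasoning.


Compare from the start: 3 characters match: 'dis'. Mismatch at position 4: 'p' vs 'r'.

dis


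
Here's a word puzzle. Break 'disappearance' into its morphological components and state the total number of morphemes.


Step 1: Identify prefix: 'dis' (meaning: not/apart)
Step 2: Identify root: 'appear'
Step 3: Identify suffix(es): 'ance'
Decomposition: dis- (prefix: not/apart) + appear (root) + -ance (suffix: state/act)
Total morphemes: 3

3 morphemes (dis- (prefix: not/apart) + appear (root) + -ance (suffix: state/act))


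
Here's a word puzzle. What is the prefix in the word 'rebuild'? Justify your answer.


The word 'rebuild' = 're' (prefix) + 'build' (root). The prefix is 're'.

re


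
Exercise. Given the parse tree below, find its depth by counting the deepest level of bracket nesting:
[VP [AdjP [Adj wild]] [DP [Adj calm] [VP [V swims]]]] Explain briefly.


Count bracket nesting levels:
'[' at pos 0: depth = 1
'[' at pos 4: depth = 2
'[' at pos 10: depth = 3
'[' at pos 22: depth = 2
'[' at pos 26: depth = 3
'[' at pos 37: depth = 3
'[' at pos 41: depth = 4
Maximum depth reached: 4

4


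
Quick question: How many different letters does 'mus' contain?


Unique letters in 'mus': {m, s, u} = 3 distinct letters.

3


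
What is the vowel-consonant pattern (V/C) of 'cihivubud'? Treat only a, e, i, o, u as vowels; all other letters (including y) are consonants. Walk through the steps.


Letter mapping: c = C, i = V, h = C, i = V, v = C, u = V, b = C, u = V, d = C.

CVCVCVCVC


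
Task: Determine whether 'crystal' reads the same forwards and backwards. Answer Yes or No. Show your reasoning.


Forward: 'crystal'
Reversed: 'latsyrc'
They differ.

No


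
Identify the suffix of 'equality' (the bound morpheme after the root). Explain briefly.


The word 'equality' = 'equal' (root) + '-ity' (suffix). The suffix is '-ity'.

ity


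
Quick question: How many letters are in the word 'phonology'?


Spell out 'phonology' and number each letter: p(1), h(2), o(3), n(4), o(5), l(6), o(7), g(8), y(9). Total: 9 letters.

9


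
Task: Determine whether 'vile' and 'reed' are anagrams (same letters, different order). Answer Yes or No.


Sorted letters of 'vile': 'eilv'
Sorted letters of 'reed': 'deer'
They do not match.

No


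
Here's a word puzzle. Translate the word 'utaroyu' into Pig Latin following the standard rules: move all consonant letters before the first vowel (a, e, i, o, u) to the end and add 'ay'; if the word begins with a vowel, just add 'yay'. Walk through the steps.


'utaroyu' starts with a vowel, so add 'yay': 'utaroyuyay'.

utaroyuyay


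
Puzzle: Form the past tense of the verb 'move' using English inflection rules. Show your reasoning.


Apply rule: Add -d (word ends in -e). 'move' becomes 'moved'.

moved


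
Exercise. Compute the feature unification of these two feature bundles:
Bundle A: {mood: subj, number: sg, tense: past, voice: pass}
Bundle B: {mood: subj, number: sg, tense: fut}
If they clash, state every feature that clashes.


Compare features:
mood: A=subj vs B=subj -> unified: subj
number: A=sg vs B=sg -> unified: sg
tense: A=past vs B=fut -> CLASH
voice: A=pass vs B=_ -> unified: pass
Clash detected on feature 'tense' (past vs fut); unification fails.

CLASH on 'tense' (past vs fut)


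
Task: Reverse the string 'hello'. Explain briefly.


Reverse 'hello' character by character: 'olleh'.

olleh


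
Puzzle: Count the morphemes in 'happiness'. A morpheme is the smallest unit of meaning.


Decomposition: happy (root) + -ness (suffix) = 2 morpheme(s)

2 morphemes


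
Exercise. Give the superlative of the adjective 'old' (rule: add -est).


Apply superlative formation (add -est): 'old' -> 'oldest'.

oldest


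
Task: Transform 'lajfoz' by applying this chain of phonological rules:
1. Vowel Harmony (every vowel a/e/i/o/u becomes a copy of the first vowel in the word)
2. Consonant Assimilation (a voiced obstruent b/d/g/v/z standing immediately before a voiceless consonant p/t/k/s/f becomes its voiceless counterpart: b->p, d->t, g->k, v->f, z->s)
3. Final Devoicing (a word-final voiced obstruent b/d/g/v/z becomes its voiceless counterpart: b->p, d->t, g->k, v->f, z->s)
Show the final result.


Starting form: 'lajfoz'
Rule 1: Vowel Harmony: all vowels become 'a' (matching first vowel). 'lajfoz' -> 'lajfaz'
Rule 2: Consonant Assimilation: no voiced obstruent (b/d/g/v/z) stands immediately before a voiceless consonant (p/t/k/s/f). No change.
Rule 3: Final Devoicing: word-final voiced obstruent 'z' becomes voiceless 's'. 'lajfaz' -> 'lajfas'
Final form: 'lajfas'

lajfas


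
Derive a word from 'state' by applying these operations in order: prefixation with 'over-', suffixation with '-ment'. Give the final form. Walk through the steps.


Step 1: Add prefix 'over-' to 'state' = 'overstate'
Step 2: Add suffix '-ment' to 'overstate' = 'overstatement'

overstatement


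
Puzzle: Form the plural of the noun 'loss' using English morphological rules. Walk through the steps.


Apply rule: Add -es (sibilant/fricative ending). 'loss' becomes 'losses'.

losses


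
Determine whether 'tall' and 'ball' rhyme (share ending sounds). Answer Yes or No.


Rime (stressed vowel + following sounds) of 'tall': -all = /ɔːl/
Rime of 'ball': -all = /ɔːl/
/ɔːl/ and /ɔːl/ are the same ending sound, so the words rhyme.

Yes


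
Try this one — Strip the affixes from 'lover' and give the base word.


Remove suffix '-er' from 'lover' to get root 'love'.

love


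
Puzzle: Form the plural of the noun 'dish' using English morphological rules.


Apply rule: Add -es (sibilant/fricative ending). 'dish' becomes 'dishes'.

dishes


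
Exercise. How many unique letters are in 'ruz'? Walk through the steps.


Unique letters in 'ruz': {r, u, z} = 3 distinct letters.

3


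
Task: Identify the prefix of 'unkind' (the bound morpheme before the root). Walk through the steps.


The word 'unkind' = 'un' (prefix) + 'kind' (root). The prefix is 'un'.

un


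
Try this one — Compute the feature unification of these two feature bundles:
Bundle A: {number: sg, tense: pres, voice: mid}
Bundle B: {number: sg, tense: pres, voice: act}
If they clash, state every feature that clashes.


Compare features:
number: A=sg vs B=sg -> unified: sg
tense: A=pres vs B=pres -> unified: pres
voice: A=mid vs B=act -> CLASH
Clash detected on feature 'voice' (mid vs act); unification fails.

CLASH on 'voice' (mid vs act)


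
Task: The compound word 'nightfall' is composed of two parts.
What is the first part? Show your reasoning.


Split 'nightfall' into 'night' + 'fall'. The first part is 'night'.

night


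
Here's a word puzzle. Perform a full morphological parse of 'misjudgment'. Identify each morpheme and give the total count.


Step 1: Identify prefix: 'mis' (meaning: wrongly)
Step 2: Identify root: 'judge'
Step 3: Identify suffix(es): 'ment'
Decomposition: mis- (prefix: wrongly) + judge (root) + -ment (suffix: action/result)
Total morphemes: 3

3 morphemes (mis- (prefix: wrongly) + judge (root) + -ment (suffix: action/result))


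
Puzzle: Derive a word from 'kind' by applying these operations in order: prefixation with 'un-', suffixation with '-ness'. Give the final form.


Step 1: Add prefix 'un-' to 'kind' = 'unkind'
Step 2: Add suffix '-ness' to 'unkind' = 'unkindness'

unkindness


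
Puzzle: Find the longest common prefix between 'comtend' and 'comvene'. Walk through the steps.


Compare from the start: 3 characters match: 'com'. Mismatch at position 4: 't' vs 'v'.

com


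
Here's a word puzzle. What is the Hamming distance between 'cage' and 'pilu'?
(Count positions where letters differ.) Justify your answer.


Alignment:
Position 1: 'c' vs 'p' = DIFFER
Position 2: 'a' vs 'i' = DIFFER
Position 3: 'g' vs 'l' = DIFFER
Position 4: 'e' vs 'u' = DIFFER
Total differences: 4

4


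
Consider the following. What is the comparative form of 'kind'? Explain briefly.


Apply comparative formation (add -er): 'kind' -> 'kinder'.

kinder


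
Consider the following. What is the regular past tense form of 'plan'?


Apply rule: Double final consonant and add -ed. 'plan' becomes 'planned'.

planned


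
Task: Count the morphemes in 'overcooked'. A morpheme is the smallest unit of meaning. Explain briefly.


Decomposition: over- (prefix) + cook (root) + -ed (suffix) = 3 morpheme(s)

3 morphemes


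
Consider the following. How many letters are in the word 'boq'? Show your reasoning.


Spell out 'boq' and number each letter: b(1), o(2), q(3). Total: 3 letters.

3


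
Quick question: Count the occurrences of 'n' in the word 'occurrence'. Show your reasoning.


Letter 'n' in 'occurrence': found at position(s) 8 = 1 occurrence(s).

1


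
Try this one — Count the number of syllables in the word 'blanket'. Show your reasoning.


Break 'blanket' into syllables: blan-ket -> blan | ket = 2 syllables

2 syllables


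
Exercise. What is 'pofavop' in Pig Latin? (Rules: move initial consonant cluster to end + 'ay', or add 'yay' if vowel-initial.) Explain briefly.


'pofavop': move consonant cluster 'p' to end and add 'ay': 'ofavoppay'.

ofavoppay


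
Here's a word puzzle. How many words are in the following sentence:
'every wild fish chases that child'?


Split into words: every | wild | fish | chases | that | child = 6 words.

6


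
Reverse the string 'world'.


Reverse 'world' character by character: 'dlrow'.

dlrow


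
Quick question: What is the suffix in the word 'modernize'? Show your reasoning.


The word 'modernize' = 'modern' (root) + '-ize' (suffix). The suffix is '-ize'.

ize


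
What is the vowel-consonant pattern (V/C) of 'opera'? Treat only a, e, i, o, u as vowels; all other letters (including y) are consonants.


Letter mapping: o = V, p = C, e = V, r = C, a = V.

VCVCV


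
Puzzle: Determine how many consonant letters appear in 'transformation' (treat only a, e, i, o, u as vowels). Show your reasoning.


Consonants in 'transformation': t, r, n, s, f, r, m, t, n = 9 consonants.

9


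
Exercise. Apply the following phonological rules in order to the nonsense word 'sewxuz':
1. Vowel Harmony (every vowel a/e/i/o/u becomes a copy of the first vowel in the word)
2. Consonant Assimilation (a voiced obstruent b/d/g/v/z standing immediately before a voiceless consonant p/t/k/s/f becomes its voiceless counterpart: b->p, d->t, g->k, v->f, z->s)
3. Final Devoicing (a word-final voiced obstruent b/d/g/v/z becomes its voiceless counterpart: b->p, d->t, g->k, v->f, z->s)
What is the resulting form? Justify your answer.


Starting form: 'sewxuz'
Rule 1: Vowel Harmony: all vowels become 'e' (matching first vowel). 'sewxuz' -> 'sewxez'
Rule 2: Consonant Assimilation: no voiced obstruent (b/d/g/v/z) stands immediately before a voiceless consonant (p/t/k/s/f). No change.
Rule 3: Final Devoicing: word-final voiced obstruent 'z' becomes voiceless 's'. 'sewxez' -> 'sewxes'
Final form: 'sewxes'

sewxes


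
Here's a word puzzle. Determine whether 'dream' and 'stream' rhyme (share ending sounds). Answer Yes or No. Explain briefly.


Rime (stressed vowel + following sounds) of 'dream': -eam = /iːm/
Rime of 'stream': -eam = /iːm/
/iːm/ and /iːm/ are the same ending sound, so the words rhyme.

Yes


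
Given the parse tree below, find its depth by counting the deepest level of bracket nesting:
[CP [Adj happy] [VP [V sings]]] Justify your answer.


Count bracket nesting levels:
'[' at pos 0: depth = 1
'[' at pos 4: depth = 2
'[' at pos 16: depth = 2
'[' at pos 20: depth = 3
Maximum depth reached: 3

3


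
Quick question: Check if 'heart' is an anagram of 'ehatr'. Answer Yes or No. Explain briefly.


Sorted letters of 'heart': 'aehrt'
Sorted letters of 'ehatr': 'aehrt'
They match.

Yes


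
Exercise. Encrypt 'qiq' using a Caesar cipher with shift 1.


Shift each letter by 1: q -> r, i -> j, q -> r. Result: 'rjr'.

rjr


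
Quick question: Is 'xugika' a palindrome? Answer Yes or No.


Forward: 'xugika'
Reversed: 'akigux'
They differ.

No


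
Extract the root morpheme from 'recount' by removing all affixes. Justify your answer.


Remove prefix 're' from 'recount' to get root 'count'.

count


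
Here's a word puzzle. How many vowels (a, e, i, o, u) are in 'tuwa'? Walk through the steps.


Vowels in 'tuwa': u, a = 2 vowels.

2


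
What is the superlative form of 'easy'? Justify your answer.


Apply superlative formation (consonant + y: change y to i, add -est): 'easy' -> 'easiest'.

easiest


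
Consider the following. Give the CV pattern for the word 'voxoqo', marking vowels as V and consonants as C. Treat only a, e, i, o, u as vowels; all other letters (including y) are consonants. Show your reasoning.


Letter mapping: v = C, o = V, x = C, o = V, q = C, o = V.

CVCVCV


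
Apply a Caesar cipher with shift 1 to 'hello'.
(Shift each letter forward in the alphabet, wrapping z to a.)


Shift each letter by 1: h -> i, e -> f, l -> m, l -> m, o -> p. Result: 'ifmmp'.

ifmmp


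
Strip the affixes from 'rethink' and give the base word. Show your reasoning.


Remove prefix 're' from 'rethink' to get root 'think'.

think


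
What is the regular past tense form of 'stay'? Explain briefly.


Apply rule: Add -ed. 'stay' becomes 'stayed'.

stayed


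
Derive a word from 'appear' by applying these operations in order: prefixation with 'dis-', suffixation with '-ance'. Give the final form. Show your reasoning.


Step 1: Add prefix 'dis-' to 'appear' = 'disappear'
Step 2: Add suffix '-ance' to 'disappear' = 'disappearance'

disappearance


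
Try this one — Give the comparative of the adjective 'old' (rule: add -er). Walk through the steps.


Apply comparative formation (add -er): 'old' -> 'older'.

older


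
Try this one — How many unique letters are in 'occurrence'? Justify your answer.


Unique letters in 'occurrence': {c, e, n, o, r, u} = 6 distinct letters.

6


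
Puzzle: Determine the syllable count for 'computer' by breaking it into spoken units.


Break 'computer' into syllables: com-pu-ter -> com | pu | ter = 3 syllables

3 syllables


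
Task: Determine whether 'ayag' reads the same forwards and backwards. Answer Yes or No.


Forward: 'ayag'
Reversed: 'gaya'
They differ.

No


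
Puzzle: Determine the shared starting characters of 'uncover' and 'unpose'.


Compare from the start: 2 characters match: 'un'. Mismatch at position 3: 'c' vs 'p'.

un


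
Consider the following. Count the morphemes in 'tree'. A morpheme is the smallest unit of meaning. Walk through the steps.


Decomposition: tree (free morpheme) = 1 morpheme(s)

1 morphemes


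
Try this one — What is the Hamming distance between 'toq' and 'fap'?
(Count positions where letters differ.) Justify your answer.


Alignment:
Position 1: 't' vs 'f' = DIFFER
Position 2: 'o' vs 'a' = DIFFER
Position 3: 'q' vs 'p' = DIFFER
Total differences: 3

3


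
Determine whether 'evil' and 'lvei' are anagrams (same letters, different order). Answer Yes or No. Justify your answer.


Sorted letters of 'evil': 'eilv'
Sorted letters of 'lvei': 'eilv'
They match.

Yes


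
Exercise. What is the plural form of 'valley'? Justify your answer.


Apply rule: Add -s. 'valley' becomes 'valleys'.

valleys


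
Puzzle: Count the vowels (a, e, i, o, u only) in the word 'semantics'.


Vowels in 'semantics': e, a, i = 3 vowels.

3


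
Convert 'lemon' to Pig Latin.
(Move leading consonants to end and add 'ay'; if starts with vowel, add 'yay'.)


'lemon': move consonant cluster 'l' to end and add 'ay': 'emonlay'.

emonlay


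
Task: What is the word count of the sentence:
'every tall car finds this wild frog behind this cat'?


Split into words: every | tall | car | finds | this | wild | frog | behind | this | cat = 10 words.

10


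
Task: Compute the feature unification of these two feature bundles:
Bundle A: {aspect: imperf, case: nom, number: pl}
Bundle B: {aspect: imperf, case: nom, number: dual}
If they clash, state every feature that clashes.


Compare features:
aspect: A=imperf vs B=imperf -> unified: imperf
case: A=nom vs B=nom -> unified: nom
number: A=pl vs B=dual -> CLASH
Clash detected on feature 'number' (pl vs dual); unification fails.

CLASH on 'number' (pl vs dual)


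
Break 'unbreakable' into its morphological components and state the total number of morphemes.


Step 1: Identify prefix: 'un' (meaning: not/reverse)
Step 2: Identify root: 'break'
Step 3: Identify suffix(es): 'able'
Decomposition: un- (prefix: not/reverse) + break (root) + -able (suffix: capable of)
Total morphemes: 3

3 morphemes (un- (prefix: not/reverse) + break (root) + -able (suffix: capable of))


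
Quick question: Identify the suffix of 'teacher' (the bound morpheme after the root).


The word 'teacher' = 'teach' (root) + '-er' (suffix). The suffix is '-er'.

er


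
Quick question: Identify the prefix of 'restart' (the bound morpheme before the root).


The word 'restart' = 're' (prefix) + 'start' (root). The prefix is 're'.

re


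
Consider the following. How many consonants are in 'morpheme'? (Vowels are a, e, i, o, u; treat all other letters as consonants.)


Consonants in 'morpheme': m, r, p, h, m = 5 consonants.

5


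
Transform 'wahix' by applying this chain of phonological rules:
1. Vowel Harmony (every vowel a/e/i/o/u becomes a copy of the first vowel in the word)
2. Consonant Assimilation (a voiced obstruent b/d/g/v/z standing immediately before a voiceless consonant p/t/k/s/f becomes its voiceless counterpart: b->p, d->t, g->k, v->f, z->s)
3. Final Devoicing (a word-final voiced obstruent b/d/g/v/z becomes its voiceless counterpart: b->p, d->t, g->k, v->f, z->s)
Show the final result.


Starting form: 'wahix'
Rule 1: Vowel Harmony: all vowels become 'a' (matching first vowel). 'wahix' -> 'wahax'
Rule 2: Consonant Assimilation: no voiced obstruent (b/d/g/v/z) stands immediately before a voiceless consonant (p/t/k/s/f). No change.
Rule 3: Final Devoicing: final consonant 'x' is not one of the voiced obstruents b/d/g/v/z. No change.
Final form: 'wahax'

wahax


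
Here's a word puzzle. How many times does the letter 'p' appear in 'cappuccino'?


Letter 'p' in 'cappuccino': found at position(s) 3, 4 = 2 occurrence(s).

2


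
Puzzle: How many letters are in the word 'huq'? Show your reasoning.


Spell out 'huq' and number each letter: h(1), u(2), q(3). Total: 3 letters.

3


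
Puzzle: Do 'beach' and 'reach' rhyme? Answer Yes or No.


Rime (stressed vowel + following sounds) of 'beach': -each = /iːtʃ/
Rime of 'reach': -each = /iːtʃ/
/iːtʃ/ and /iːtʃ/ are the same ending sound, so the words rhyme.

Yes


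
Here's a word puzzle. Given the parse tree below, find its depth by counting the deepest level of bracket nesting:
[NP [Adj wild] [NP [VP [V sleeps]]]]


Count bracket nesting levels:
'[' at pos 0: depth = 1
'[' at pos 4: depth = 2
'[' at pos 15: depth = 2
'[' at pos 19: depth = 3
'[' at pos 23: depth = 4
Maximum depth reached: 4

4


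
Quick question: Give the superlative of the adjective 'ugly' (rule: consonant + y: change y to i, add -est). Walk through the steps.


Apply superlative formation (consonant + y: change y to i, add -est): 'ugly' -> 'ugliest'.

ugliest


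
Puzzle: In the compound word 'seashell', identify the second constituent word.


Split 'seashell' into 'sea' + 'shell'. The second part is 'shell'.

shell


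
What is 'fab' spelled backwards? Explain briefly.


Reverse 'fab' character by character: 'baf'.

baf


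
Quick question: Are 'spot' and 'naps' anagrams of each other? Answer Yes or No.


Sorted letters of 'spot': 'opst'
Sorted letters of 'naps': 'anps'
They do not match.

No


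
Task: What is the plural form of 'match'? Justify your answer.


Apply rule: Add -es (sibilant/fricative ending). 'match' becomes 'matches'.

matches


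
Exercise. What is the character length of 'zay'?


Spell out 'zay' and number each letter: z(1), a(2), y(3). Total: 3 letters.

3


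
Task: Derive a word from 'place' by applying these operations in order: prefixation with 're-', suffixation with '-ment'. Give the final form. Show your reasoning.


Step 1: Add prefix 're-' to 'place' = 'replace'
Step 2: Add suffix '-ment' to 'replace' = 'replacement'

replacement


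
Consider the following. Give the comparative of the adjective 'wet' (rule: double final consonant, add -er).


Apply comparative formation (double final consonant, add -er): 'wet' -> 'wetter'.

wetter


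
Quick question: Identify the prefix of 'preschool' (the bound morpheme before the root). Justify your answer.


The word 'preschool' = 'pre' (prefix) + 'school' (root). The prefix is 'pre'.

pre


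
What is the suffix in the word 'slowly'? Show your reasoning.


The word 'slowly' = 'slow' (root) + '-ly' (suffix). The suffix is '-ly'.

ly


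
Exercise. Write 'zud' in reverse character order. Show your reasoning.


Reverse 'zud' character by character: 'duz'.

duz


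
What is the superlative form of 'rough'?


Apply superlative formation (add -est): 'rough' -> 'roughest'.

roughest


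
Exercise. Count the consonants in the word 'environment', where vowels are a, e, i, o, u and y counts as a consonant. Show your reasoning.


Consonants in 'environment': n, v, r, n, m, n, t = 7 consonants.

7


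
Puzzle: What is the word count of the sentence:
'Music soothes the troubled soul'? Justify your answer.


Split into words: Music | soothes | the | troubled | soul = 5 words.

5


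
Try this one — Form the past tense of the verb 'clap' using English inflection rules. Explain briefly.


Apply rule: Double final consonant and add -ed. 'clap' becomes 'clapped'.

clapped


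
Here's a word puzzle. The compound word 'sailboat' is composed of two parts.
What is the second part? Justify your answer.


Split 'sailboat' into 'sail' + 'boat'. The second part is 'boat'.

boat


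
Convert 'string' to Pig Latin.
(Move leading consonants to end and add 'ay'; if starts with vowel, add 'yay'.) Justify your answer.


'string': move consonant cluster 'str' to end and add 'ay': 'ingstray'.

ingstray


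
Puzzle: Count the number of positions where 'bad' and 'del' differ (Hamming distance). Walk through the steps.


Alignment:
Position 1: 'b' vs 'd' = DIFFER
Position 2: 'a' vs 'e' = DIFFER
Position 3: 'd' vs 'l' = DIFFER
Total differences: 3

3


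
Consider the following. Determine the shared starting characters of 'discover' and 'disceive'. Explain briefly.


Compare from the start: 4 characters match: 'disc'. Mismatch at position 5: 'o' vs 'e'.

disc


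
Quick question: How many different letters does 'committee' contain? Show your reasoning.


Unique letters in 'committee': {c, e, i, m, o, t} = 6 distinct letters.

6


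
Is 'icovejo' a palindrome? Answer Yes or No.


Forward: 'icovejo'
Reversed: 'ojevoci'
They differ.

No


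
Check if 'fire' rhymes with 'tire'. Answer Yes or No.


Rime (stressed vowel + following sounds) of 'fire': -ire = /aɪər/
Rime of 'tire': -ire = /aɪər/
/aɪər/ and /aɪər/ are the same ending sound, so the words rhyme.

Yes


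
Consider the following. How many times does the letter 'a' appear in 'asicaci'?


Letter 'a' in 'asicaci': found at position(s) 1, 5 = 2 occurrence(s).

2


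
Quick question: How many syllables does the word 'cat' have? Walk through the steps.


Break 'cat' into syllables: cat -> cat = 1 syllable

1 syllable


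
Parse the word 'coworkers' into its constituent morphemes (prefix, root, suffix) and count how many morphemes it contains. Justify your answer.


Step 1: Identify prefix: 'co' (meaning: together)
Step 2: Identify root: 'work'
Step 3: Identify suffix(es): 'er, s'
Decomposition: co- (prefix: together) + work (root) + -er (suffix: one who) + -s (plural)
Total morphemes: 4

4 morphemes (co- (prefix: together) + work (root) + -er (suffix: one who) + -s (plural))


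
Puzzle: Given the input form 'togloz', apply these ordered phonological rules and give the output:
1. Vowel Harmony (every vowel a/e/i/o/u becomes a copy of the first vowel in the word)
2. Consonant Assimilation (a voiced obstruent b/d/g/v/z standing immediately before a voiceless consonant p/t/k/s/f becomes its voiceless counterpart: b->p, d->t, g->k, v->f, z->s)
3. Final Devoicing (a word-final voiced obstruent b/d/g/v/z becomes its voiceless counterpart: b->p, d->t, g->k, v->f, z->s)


Starting form: 'togloz'
Rule 1: Vowel Harmony: all vowels already match. No change.
Rule 2: Consonant Assimilation: no voiced obstruent (b/d/g/v/z) stands immediately before a voiceless consonant (p/t/k/s/f). No change.
Rule 3: Final Devoicing: word-final voiced obstruent 'z' becomes voiceless 's'. 'togloz' -> 'toglos'
Final form: 'toglos'

toglos


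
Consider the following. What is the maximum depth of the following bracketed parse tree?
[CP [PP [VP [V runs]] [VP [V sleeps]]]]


Count bracket nesting levels:
'[' at pos 0: depth = 1
'[' at pos 4: depth = 2
'[' at pos 8: depth = 3
'[' at pos 12: depth = 4
'[' at pos 22: depth = 3
'[' at pos 26: depth = 4
Maximum depth reached: 4

4


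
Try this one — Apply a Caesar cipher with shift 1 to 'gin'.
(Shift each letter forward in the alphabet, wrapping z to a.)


Shift each letter by 1: g -> h, i -> j, n -> o. Result: 'hjo'.

hjo


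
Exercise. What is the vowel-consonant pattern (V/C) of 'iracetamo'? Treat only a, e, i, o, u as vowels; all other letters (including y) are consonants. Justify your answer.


Letter mapping: i = V, r = C, a = V, c = C, e = V, t = C, a = V, m = C, o = V.

VCVCVCVCV


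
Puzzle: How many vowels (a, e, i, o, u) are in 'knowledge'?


Vowels in 'knowledge': o, e, e = 3 vowels.

3


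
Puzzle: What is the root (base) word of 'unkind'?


Remove prefix 'un' from 'unkind' to get root 'kind'.

kind


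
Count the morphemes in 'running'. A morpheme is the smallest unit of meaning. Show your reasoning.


Decomposition: run (root) + -ing (suffix) = 2 morpheme(s)

2 morphemes


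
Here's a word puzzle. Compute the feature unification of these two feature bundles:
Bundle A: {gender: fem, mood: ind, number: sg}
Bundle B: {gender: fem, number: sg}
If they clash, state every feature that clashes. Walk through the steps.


Compare features:
gender: A=fem vs B=fem -> unified: fem
mood: A=ind vs B=_ -> unified: ind
number: A=sg vs B=sg -> unified: sg
No clashes found.

Unified: {gender: fem, mood: ind, number: sg}


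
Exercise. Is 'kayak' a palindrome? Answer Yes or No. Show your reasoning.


Forward: 'kayak'
Reversed: 'kayak'
They are identical.

Yes


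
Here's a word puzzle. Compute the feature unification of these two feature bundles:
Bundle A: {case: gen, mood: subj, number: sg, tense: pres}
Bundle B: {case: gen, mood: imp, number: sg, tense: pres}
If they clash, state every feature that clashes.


Compare features:
case: A=gen vs B=gen -> unified: gen
mood: A=subj vs B=imp -> CLASH
number: A=sg vs B=sg -> unified: sg
tense: A=pres vs B=pres -> unified: pres
Clash detected on feature 'mood' (subj vs imp); unification fails.

CLASH on 'mood' (subj vs imp)


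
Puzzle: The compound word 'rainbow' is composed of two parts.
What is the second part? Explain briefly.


Split 'rainbow' into 'rain' + 'bow'. The second part is 'bow'.

bow


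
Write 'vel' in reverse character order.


Reverse 'vel' character by character: 'lev'.

lev


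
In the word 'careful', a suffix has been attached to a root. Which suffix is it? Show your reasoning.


The word 'careful' = 'care' (root) + '-ful' (suffix). The suffix is '-ful'.

ful


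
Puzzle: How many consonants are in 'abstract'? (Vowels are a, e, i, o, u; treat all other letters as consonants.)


Consonants in 'abstract': b, s, t, r, c, t = 6 consonants.

6


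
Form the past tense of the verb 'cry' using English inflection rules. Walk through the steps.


Apply rule: Change -y to -ied. 'cry' becomes 'cried'.

cried


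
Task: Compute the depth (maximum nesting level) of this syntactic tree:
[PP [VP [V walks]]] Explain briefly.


Count bracket nesting levels:
'[' at pos 0: depth = 1
'[' at pos 4: depth = 2
'[' at pos 8: depth = 3
Maximum depth reached: 3

3


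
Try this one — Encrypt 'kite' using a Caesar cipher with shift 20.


Shift each letter by 20: k -> e, i -> c, t -> n, e -> y. Result: 'ecny'.

ecny


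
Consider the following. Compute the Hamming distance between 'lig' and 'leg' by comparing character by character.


Alignment:
Position 1: 'l' vs 'l' = match
Position 2: 'i' vs 'e' = DIFFER
Position 3: 'g' vs 'g' = match
Total differences: 1

1


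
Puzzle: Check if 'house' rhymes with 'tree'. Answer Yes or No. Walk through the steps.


Rime (stressed vowel + following sounds) of 'house': -ouse = /aʊs/
Rime of 'tree': -ee = /iː/
/aʊs/ and /iː/ are different ending sounds, so the words do not rhyme.

No


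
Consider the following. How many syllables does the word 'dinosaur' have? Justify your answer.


Break 'dinosaur' into syllables: di-no-saur -> di | no | saur = 3 syllables

3 syllables


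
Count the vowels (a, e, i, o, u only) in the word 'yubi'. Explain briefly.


Vowels in 'yubi': u, i = 2 vowels.

2


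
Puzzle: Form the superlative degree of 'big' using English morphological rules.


Apply superlative formation (double final consonant, add -est): 'big' -> 'biggest'.

biggest


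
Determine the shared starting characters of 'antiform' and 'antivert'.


Compare from the start: 4 characters match: 'anti'. Mismatch at position 5: 'f' vs 'v'.

anti


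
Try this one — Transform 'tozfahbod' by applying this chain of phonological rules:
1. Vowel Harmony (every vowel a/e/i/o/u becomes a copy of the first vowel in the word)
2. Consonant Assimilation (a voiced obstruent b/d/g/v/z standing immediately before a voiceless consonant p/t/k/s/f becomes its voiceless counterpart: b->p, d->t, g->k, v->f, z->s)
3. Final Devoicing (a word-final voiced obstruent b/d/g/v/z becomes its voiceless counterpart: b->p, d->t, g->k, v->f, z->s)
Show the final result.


Starting form: 'tozfahbod'
Rule 1: Vowel Harmony: all vowels become 'o' (matching first vowel). 'tozfahbod' -> 'tozfohbod'
Rule 2: Consonant Assimilation: voiced obstruent before voiceless consonant becomes voiceless ('zf' -> 'sf'). 'tozfohbod' -> 'tosfohbod'
Rule 3: Final Devoicing: word-final voiced obstruent 'd' becomes voiceless 't'. 'tosfohbod' -> 'tosfohbot'
Final form: 'tosfohbot'

tosfohbot


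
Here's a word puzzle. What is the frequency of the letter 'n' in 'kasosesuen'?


Letter 'n' in 'kasosesuen': found at position(s) 10 = 1 occurrence(s).

1


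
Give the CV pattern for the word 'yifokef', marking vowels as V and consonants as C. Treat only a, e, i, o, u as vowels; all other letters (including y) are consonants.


Letter mapping: y = C, i = V, f = C, o = V, k = C, e = V, f = C.

CVCVCVC


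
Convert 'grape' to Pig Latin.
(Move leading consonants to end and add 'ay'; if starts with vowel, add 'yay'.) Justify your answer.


'grape': move consonant cluster 'gr' to end and add 'ay': 'apegray'.

apegray


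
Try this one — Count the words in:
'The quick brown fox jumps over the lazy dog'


Split into words: The | quick | brown | fox | jumps | over | the | lazy | dog = 9 words.

9
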